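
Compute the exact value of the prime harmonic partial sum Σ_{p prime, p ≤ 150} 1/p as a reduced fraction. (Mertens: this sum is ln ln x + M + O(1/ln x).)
Σ 1/p = 2815015614437565820654021455954100101477639621972021569177/1492182350939279320058875736615841068547583863326864530410

π(150) = 35, so the primes ≤ 150 are [2, 3, 5, 7, 11, 13, 17, 19, 23, 29, 31, 37, 41, 43, 47, 53, 59, 61, 67, 71, 73, 79, 83, 89, 97, 101, 103, 107, 109, 113, 127, 131, 137, 139, 149]. Summing 1/p over these primes: 2815015614437565820654021455954100101477639621972021569177/1492182350939279320058875736615841068547583863326864530410 ≈ 1.8865. Mertens estimate ln ln(150) + 0.2615 ≈ 1.8731.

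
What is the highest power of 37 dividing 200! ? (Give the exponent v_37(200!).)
v_37(200!) = 5

Legendre's formula: v_p(n!) = Σ_{k ≥ 1} ⌊n / p^k⌋. For p = 37, n = 200, the terms are:
  ⌊200/37^1⌋ = ⌊200/37⌋ = 5
(the next term ⌊200/37^2⌋ = 0, terminating the sum). Summing: v_37(200!) = 5 = 5.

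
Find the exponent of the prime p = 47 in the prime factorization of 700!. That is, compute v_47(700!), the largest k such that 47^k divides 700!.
v_47(700!) = 14

Legendre's formula: v_p(n!) = Σ_{k ≥ 1} ⌊n / p^k⌋. For p = 47, n = 700, the terms are:
  ⌊700/47^1⌋ = ⌊700/47⌋ = 14
(the next term ⌊700/47^2⌋ = 0, terminating the sum). Summing: v_47(700!) = 14 = 14.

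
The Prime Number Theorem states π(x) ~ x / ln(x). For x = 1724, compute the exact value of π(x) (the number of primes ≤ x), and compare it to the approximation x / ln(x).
π(1724) = 269;  x/ln(x) ≈ 231.33;  relative error ≈ 14.00%.

Directly count primes up to 1724: π(1724) = 269. The PNT approximation gives 1724/ln(1724) ≈ 1724/7.45240 ≈ 231.33. Relative error (π(x) − x/ln(x)) / π(x) ≈ 14.00%; the approximation is known to undercount slightly (Li(x) is a better estimate).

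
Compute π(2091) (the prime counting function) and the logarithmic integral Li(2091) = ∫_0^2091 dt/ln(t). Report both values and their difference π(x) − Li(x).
π(2091) = 316;  Li(2091) ≈ 326.75;  π(x) − Li(x) ≈ -10.75.

Direct count of primes ≤ 2091 gives π(2091) = 316. Numerical evaluation of the logarithmic integral gives Li(2091) ≈ 326.75. The difference π(x) − Li(x) ≈ -10.75 is typically negative for small/moderate x (Li(x) overestimates), though Littlewood's theorem shows this sign changes infinitely often.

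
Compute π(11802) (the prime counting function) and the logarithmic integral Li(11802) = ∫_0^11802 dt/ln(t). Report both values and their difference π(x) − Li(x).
π(11802) = 1414;  Li(11802) ≈ 1440.00;  π(x) − Li(x) ≈ -26.00.

Direct count of primes ≤ 11802 gives π(11802) = 1414. Numerical evaluation of the logarithmic integral gives Li(11802) ≈ 1440.00. The difference π(x) − Li(x) ≈ -26.00 is typically negative for small/moderate x (Li(x) overestimates), though Littlewood's theorem shows this sign changes infinitely often.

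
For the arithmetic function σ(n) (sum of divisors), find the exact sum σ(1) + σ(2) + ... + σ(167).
Σ_{n ≤ 167} σ(n) = 22875

Compute σ(n) for each 1 ≤ n ≤ 167: σ(1) = 1, σ(2) = 3, σ(3) = 4, σ(4) = 7, σ(5) = 6, σ(6) = 12, σ(7) = 8, σ(8) = 15, σ(9) = 13, σ(10) = 18, σ(11) = 12, σ(12) = 28, σ(13) = 14, σ(14) = 24, σ(15) = 24, σ(16) = 31, σ(17) = 18, σ(18) = 39, σ(19) = 20, σ(20) = 42, σ(21) = 32, σ(22) = 36, σ(23) = 24, σ(24) = 60, σ(25) = 31, σ(26) = 42, σ(27) = 40, σ(28) = 56, σ(29) = 30, σ(30) = 72, σ(31) = 32, σ(32) = 63, σ(33) = 48, σ(34) = 54, σ(35) = 48, σ(36) = 91, σ(37) = 38, σ(38) = 60, σ(39) = 56, σ(40) = 90, σ(41) = 42, σ(42) = 96, σ(43) = 44, σ(44) = 84, σ(45) = 78, σ(46) = 72, σ(47) = 48, σ(48) = 124, σ(49) = 57, σ(50) = 93, σ(51) = 72, σ(52) = 98, σ(53) = 54, σ(54) = 120, σ(55) = 72, σ(56) = 120, σ(57) = 80, σ(58) = 90, σ(59) = 60, σ(60) = 168, σ(61) = 62, σ(62) = 96, σ(63) = 104, σ(64) = 127, σ(65) = 84, σ(66) = 144, σ(67) = 68, σ(68) = 126, σ(69) = 96, σ(70) = 144, σ(71) = 72, σ(72) = 195, σ(73) = 74, σ(74) = 114, σ(75) = 124, σ(76) = 140, σ(77) = 96, σ(78) = 168, σ(79) = 80, σ(80) = 186, σ(81) = 121, σ(82) = 126, σ(83) = 84, σ(84) = 224, σ(85) = 108, σ(86) = 132, σ(87) = 120, σ(88) = 180, σ(89) = 90, σ(90) = 234, σ(91) = 112, σ(92) = 168, σ(93) = 128, σ(94) = 144, σ(95) = 120, σ(96) = 252, σ(97) = 98, σ(98) = 171, σ(99) = 156, σ(100) = 217, σ(101) = 102, σ(102) = 216, σ(103) = 104, σ(104) = 210, σ(105) = 192, σ(106) = 162, σ(107) = 108, σ(108) = 280, σ(109) = 110, σ(110) = 216, σ(111) = 152, σ(112) = 248, σ(113) = 114, σ(114) = 240, σ(115) = 144, σ(116) = 210, σ(117) = 182, σ(118) = 180, σ(119) = 144, σ(120) = 360, σ(121) = 133, σ(122) = 186, σ(123) = 168, σ(124) = 224, σ(125) = 156, σ(126) = 312, σ(127) = 128, σ(128) = 255, σ(129) = 176, σ(130) = 252, σ(131) = 132, σ(132) = 336, σ(133) = 160, σ(134) = 204, σ(135) = 240, σ(136) = 270, σ(137) = 138, σ(138) = 288, σ(139) = 140, σ(140) = 336, σ(141) = 192, σ(142) = 216, σ(143) = 168, σ(144) = 403, σ(145) = 180, σ(146) = 222, σ(147) = 228, σ(148) = 266, σ(149) = 150, σ(150) = 372, σ(151) = 152, σ(152) = 300, σ(153) = 234, σ(154) = 288, σ(155) = 192, σ(156) = 392, σ(157) = 158, σ(158) = 240, σ(159) = 216, σ(160) = 378, σ(161) = 192, σ(162) = 363, σ(163) = 164, σ(164) = 294, σ(165) = 288, σ(166) = 252, σ(167) = 168. Summing all 167 values: 22875. (Average order: Σ_{n ≤ x} σ(n) ~ (π²/12) x². For x = 167, (π²/12)·167² ≈ 22937.78.)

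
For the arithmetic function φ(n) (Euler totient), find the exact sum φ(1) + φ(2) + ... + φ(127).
Σ_{n ≤ 127} φ(n) = 4958

Compute φ(n) for each 1 ≤ n ≤ 127: φ(1) = 1, φ(2) = 1, φ(3) = 2, φ(4) = 2, φ(5) = 4, φ(6) = 2, φ(7) = 6, φ(8) = 4, φ(9) = 6, φ(10) = 4, φ(11) = 10, φ(12) = 4, φ(13) = 12, φ(14) = 6, φ(15) = 8, φ(16) = 8, φ(17) = 16, φ(18) = 6, φ(19) = 18, φ(20) = 8, φ(21) = 12, φ(22) = 10, φ(23) = 22, φ(24) = 8, φ(25) = 20, φ(26) = 12, φ(27) = 18, φ(28) = 12, φ(29) = 28, φ(30) = 8, φ(31) = 30, φ(32) = 16, φ(33) = 20, φ(34) = 16, φ(35) = 24, φ(36) = 12, φ(37) = 36, φ(38) = 18, φ(39) = 24, φ(40) = 16, φ(41) = 40, φ(42) = 12, φ(43) = 42, φ(44) = 20, φ(45) = 24, φ(46) = 22, φ(47) = 46, φ(48) = 16, φ(49) = 42, φ(50) = 20, φ(51) = 32, φ(52) = 24, φ(53) = 52, φ(54) = 18, φ(55) = 40, φ(56) = 24, φ(57) = 36, φ(58) = 28, φ(59) = 58, φ(60) = 16, φ(61) = 60, φ(62) = 30, φ(63) = 36, φ(64) = 32, φ(65) = 48, φ(66) = 20, φ(67) = 66, φ(68) = 32, φ(69) = 44, φ(70) = 24, φ(71) = 70, φ(72) = 24, φ(73) = 72, φ(74) = 36, φ(75) = 40, φ(76) = 36, φ(77) = 60, φ(78) = 24, φ(79) = 78, φ(80) = 32, φ(81) = 54, φ(82) = 40, φ(83) = 82, φ(84) = 24, φ(85) = 64, φ(86) = 42, φ(87) = 56, φ(88) = 40, φ(89) = 88, φ(90) = 24, φ(91) = 72, φ(92) = 44, φ(93) = 60, φ(94) = 46, φ(95) = 72, φ(96) = 32, φ(97) = 96, φ(98) = 42, φ(99) = 60, φ(100) = 40, φ(101) = 100, φ(102) = 32, φ(103) = 102, φ(104) = 48, φ(105) = 48, φ(106) = 52, φ(107) = 106, φ(108) = 36, φ(109) = 108, φ(110) = 40, φ(111) = 72, φ(112) = 48, φ(113) = 112, φ(114) = 36, φ(115) = 88, φ(116) = 56, φ(117) = 72, φ(118) = 58, φ(119) = 96, φ(120) = 32, φ(121) = 110, φ(122) = 60, φ(123) = 80, φ(124) = 60, φ(125) = 100, φ(126) = 36, φ(127) = 126. Summing all 127 values: 4958. (Average order: Σ_{n ≤ x} φ(n) ~ (3/π²) x². For x = 127, (3/π²)·127² ≈ 4902.63.)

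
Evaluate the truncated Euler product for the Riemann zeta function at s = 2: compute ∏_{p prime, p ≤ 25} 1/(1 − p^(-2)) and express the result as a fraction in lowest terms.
∏ = 718188003533/440301256704

The primes p ≤ 25 are [2, 3, 5, 7, 11, 13, 17, 19, 23]. For each prime, (1 − 1/p^2)^(-1) = p^2 / (p^2 − 1). The product is (1 − 1/2^2)^(-1), (1 − 1/3^2)^(-1), (1 − 1/5^2)^(-1), (1 − 1/7^2)^(-1), (1 − 1/11^2)^(-1), (1 − 1/13^2)^(-1), (1 − 1/17^2)^(-1), (1 − 1/19^2)^(-1), (1 − 1/23^2)^(-1) = ∏ p^2 / (p^2 − 1) = 718188003533/440301256704.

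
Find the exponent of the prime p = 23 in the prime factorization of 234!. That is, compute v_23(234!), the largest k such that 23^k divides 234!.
v_23(234!) = 10

Legendre's formula: v_p(n!) = Σ_{k ≥ 1} ⌊n / p^k⌋. For p = 23, n = 234, the terms are:
  ⌊234/23^1⌋ = ⌊234/23⌋ = 10
(the next term ⌊234/23^2⌋ = 0, terminating the sum). Summing: v_23(234!) = 10 = 10.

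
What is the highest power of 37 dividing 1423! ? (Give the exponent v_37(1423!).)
v_37(1423!) = 39

Legendre's formula: v_p(n!) = Σ_{k ≥ 1} ⌊n / p^k⌋. For p = 37, n = 1423, the terms are:
  ⌊1423/37^1⌋ = ⌊1423/37⌋ = 38
  ⌊1423/37^2⌋ = ⌊1423/1369⌋ = 1
(the next term ⌊1423/37^3⌋ = 0, terminating the sum). Summing: v_37(1423!) = 38 + 1 = 39.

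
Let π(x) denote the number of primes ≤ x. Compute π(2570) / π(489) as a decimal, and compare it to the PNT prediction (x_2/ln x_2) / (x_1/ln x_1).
π(2570)/π(489) = 375/93 ≈ 4.0323;  PNT prediction ≈ 4.1449.

π(489) = 93 and π(2570) = 375, so π(2570)/π(489) ≈ 4.0323. The PNT-predicted ratio is (2570/ln(2570)) / (489/ln(489)) ≈ 4.1449. The two agree to within a few percent, as expected.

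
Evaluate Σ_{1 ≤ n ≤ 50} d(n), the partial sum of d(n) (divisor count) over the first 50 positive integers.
Σ_{n ≤ 50} d(n) = 207

Compute d(n) for each 1 ≤ n ≤ 50: d(1) = 1, d(2) = 2, d(3) = 2, d(4) = 3, d(5) = 2, d(6) = 4, d(7) = 2, d(8) = 4, d(9) = 3, d(10) = 4, d(11) = 2, d(12) = 6, d(13) = 2, d(14) = 4, d(15) = 4, d(16) = 5, d(17) = 2, d(18) = 6, d(19) = 2, d(20) = 6, d(21) = 4, d(22) = 4, d(23) = 2, d(24) = 8, d(25) = 3, d(26) = 4, d(27) = 4, d(28) = 6, d(29) = 2, d(30) = 8, d(31) = 2, d(32) = 6, d(33) = 4, d(34) = 4, d(35) = 4, d(36) = 9, d(37) = 2, d(38) = 4, d(39) = 4, d(40) = 8, d(41) = 2, d(42) = 8, d(43) = 2, d(44) = 6, d(45) = 6, d(46) = 4, d(47) = 2, d(48) = 10, d(49) = 3, d(50) = 6. Summing all 50 values: 207. (Dirichlet's divisor formula: Σ_{n ≤ x} d(n) = x ln(x) + (2γ − 1) x + O(√x). For x = 50, the asymptotic estimate is ≈ 203.32.)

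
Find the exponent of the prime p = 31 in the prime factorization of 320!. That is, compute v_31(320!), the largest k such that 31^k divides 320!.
v_31(320!) = 10

Legendre's formula: v_p(n!) = Σ_{k ≥ 1} ⌊n / p^k⌋. For p = 31, n = 320, the terms are:
  ⌊320/31^1⌋ = ⌊320/31⌋ = 10
(the next term ⌊320/31^2⌋ = 0, terminating the sum). Summing: v_31(320!) = 10 = 10.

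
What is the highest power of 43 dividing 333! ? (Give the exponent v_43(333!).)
v_43(333!) = 7

Legendre's formula: v_p(n!) = Σ_{k ≥ 1} ⌊n / p^k⌋. For p = 43, n = 333, the terms are:
  ⌊333/43^1⌋ = ⌊333/43⌋ = 7
(the next term ⌊333/43^2⌋ = 0, terminating the sum). Summing: v_43(333!) = 7 = 7.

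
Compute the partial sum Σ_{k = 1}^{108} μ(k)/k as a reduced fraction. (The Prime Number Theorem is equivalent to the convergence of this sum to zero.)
Σ μ(k)/k = -471587355397623908340013564541943736683/61104193276071414630466614650954086866535

Values of μ(k) for 1 ≤ k ≤ 108: μ(1) = 1, μ(2) = -1, μ(3) = -1, μ(5) = -1, μ(6) = 1, μ(7) = -1, μ(10) = 1, μ(11) = -1, μ(13) = -1, μ(14) = 1, μ(15) = 1, μ(17) = -1, μ(19) = -1, μ(21) = 1, μ(22) = 1, μ(23) = -1, μ(26) = 1, μ(29) = -1, μ(30) = -1, μ(31) = -1, μ(33) = 1, μ(34) = 1, μ(35) = 1, μ(37) = -1, μ(38) = 1, μ(39) = 1, μ(41) = -1, μ(42) = -1, μ(43) = -1, μ(46) = 1, μ(47) = -1, μ(51) = 1, μ(53) = -1, μ(55) = 1, μ(57) = 1, μ(58) = 1, μ(59) = -1, μ(61) = -1, μ(62) = 1, μ(65) = 1, μ(66) = -1, μ(67) = -1, μ(69) = 1, μ(70) = -1, μ(71) = -1, μ(73) = -1, μ(74) = 1, μ(77) = 1, μ(78) = -1, μ(79) = -1, μ(82) = 1, μ(83) = -1, μ(85) = 1, μ(86) = 1, μ(87) = 1, μ(89) = -1, μ(91) = 1, μ(93) = 1, μ(94) = 1, μ(95) = 1, μ(97) = -1, μ(101) = -1, μ(102) = -1, μ(103) = -1, μ(105) = -1, μ(106) = 1, μ(107) = -1, with μ = 0 on non-squarefree integers. Summing μ(k)/k for k where μ(k) ≠ 0 gives -471587355397623908340013564541943736683/61104193276071414630466614650954086866535 ≈ -0.0077. (PNT ⟺ this sum → 0 as n → ∞.)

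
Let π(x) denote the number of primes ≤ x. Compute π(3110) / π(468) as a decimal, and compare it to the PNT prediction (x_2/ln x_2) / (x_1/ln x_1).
π(3110)/π(468) = 443/91 ≈ 4.8681;  PNT prediction ≈ 5.0804.

π(468) = 91 and π(3110) = 443, so π(3110)/π(468) ≈ 4.8681. The PNT-predicted ratio is (3110/ln(3110)) / (468/ln(468)) ≈ 5.0804. The two agree to within a few percent, as expected.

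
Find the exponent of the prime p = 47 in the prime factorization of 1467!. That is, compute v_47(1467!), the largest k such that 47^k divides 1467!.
v_47(1467!) = 31

Legendre's formula: v_p(n!) = Σ_{k ≥ 1} ⌊n / p^k⌋. For p = 47, n = 1467, the terms are:
  ⌊1467/47^1⌋ = ⌊1467/47⌋ = 31
(the next term ⌊1467/47^2⌋ = 0, terminating the sum). Summing: v_47(1467!) = 31 = 31.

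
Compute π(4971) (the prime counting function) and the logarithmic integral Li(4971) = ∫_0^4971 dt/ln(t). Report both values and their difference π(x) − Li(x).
π(4971) = 665;  Li(4971) ≈ 680.87;  π(x) − Li(x) ≈ -15.87.

Direct count of primes ≤ 4971 gives π(4971) = 665. Numerical evaluation of the logarithmic integral gives Li(4971) ≈ 680.87. The difference π(x) − Li(x) ≈ -15.87 is typically negative for small/moderate x (Li(x) overestimates), though Littlewood's theorem shows this sign changes infinitely often.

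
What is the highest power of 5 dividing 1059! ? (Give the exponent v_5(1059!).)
v_5(1059!) = 262

Legendre's formula: v_p(n!) = Σ_{k ≥ 1} ⌊n / p^k⌋. For p = 5, n = 1059, the terms are:
  ⌊1059/5^1⌋ = ⌊1059/5⌋ = 211
  ⌊1059/5^2⌋ = ⌊1059/25⌋ = 42
  ⌊1059/5^3⌋ = ⌊1059/125⌋ = 8
  ⌊1059/5^4⌋ = ⌊1059/625⌋ = 1
(the next term ⌊1059/5^5⌋ = 0, terminating the sum). Summing: v_5(1059!) = 211 + 42 + 8 + 1 = 262.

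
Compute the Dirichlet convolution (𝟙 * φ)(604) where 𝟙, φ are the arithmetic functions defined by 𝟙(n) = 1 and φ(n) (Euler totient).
(𝟙 * φ)(604) = 604

Divisors of 604: [1, 2, 4, 151, 302, 604]. For each d | 604:
  d = 1: 𝟙(1) · φ(604/1) = 1 · 300 = 300
  d = 2: 𝟙(2) · φ(604/2) = 1 · 150 = 150
  d = 4: 𝟙(4) · φ(604/4) = 1 · 150 = 150
  d = 151: 𝟙(151) · φ(604/151) = 1 · 2 = 2
  d = 302: 𝟙(302) · φ(604/302) = 1 · 1 = 1
  d = 604: 𝟙(604) · φ(604/604) = 1 · 1 = 1
Summing: (𝟙 * φ)(604) = 300 + 150 + 150 + 2 + 1 + 1 = 604.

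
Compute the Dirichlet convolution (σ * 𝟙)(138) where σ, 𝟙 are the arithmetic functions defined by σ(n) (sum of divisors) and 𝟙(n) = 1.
(σ * 𝟙)(138) = 500

Divisors of 138: [1, 2, 3, 6, 23, 46, 69, 138]. For each d | 138:
  d = 1: σ(1) · 𝟙(138/1) = 1 · 1 = 1
  d = 2: σ(2) · 𝟙(138/2) = 3 · 1 = 3
  d = 3: σ(3) · 𝟙(138/3) = 4 · 1 = 4
  d = 6: σ(6) · 𝟙(138/6) = 12 · 1 = 12
  d = 23: σ(23) · 𝟙(138/23) = 24 · 1 = 24
  d = 46: σ(46) · 𝟙(138/46) = 72 · 1 = 72
  d = 69: σ(69) · 𝟙(138/69) = 96 · 1 = 96
  d = 138: σ(138) · 𝟙(138/138) = 288 · 1 = 288
Summing: (σ * 𝟙)(138) = 1 + 3 + 4 + 12 + 24 + 72 + 96 + 288 = 500.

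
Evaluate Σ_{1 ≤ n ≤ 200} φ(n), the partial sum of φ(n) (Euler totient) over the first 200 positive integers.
Σ_{n ≤ 200} φ(n) = 12232

Compute φ(n) for each 1 ≤ n ≤ 200: φ(1) = 1, φ(2) = 1, φ(3) = 2, φ(4) = 2, φ(5) = 4, φ(6) = 2, φ(7) = 6, φ(8) = 4, φ(9) = 6, φ(10) = 4, φ(11) = 10, φ(12) = 4, φ(13) = 12, φ(14) = 6, φ(15) = 8, φ(16) = 8, φ(17) = 16, φ(18) = 6, φ(19) = 18, φ(20) = 8, φ(21) = 12, φ(22) = 10, φ(23) = 22, φ(24) = 8, φ(25) = 20, φ(26) = 12, φ(27) = 18, φ(28) = 12, φ(29) = 28, φ(30) = 8, φ(31) = 30, φ(32) = 16, φ(33) = 20, φ(34) = 16, φ(35) = 24, φ(36) = 12, φ(37) = 36, φ(38) = 18, φ(39) = 24, φ(40) = 16, φ(41) = 40, φ(42) = 12, φ(43) = 42, φ(44) = 20, φ(45) = 24, φ(46) = 22, φ(47) = 46, φ(48) = 16, φ(49) = 42, φ(50) = 20, φ(51) = 32, φ(52) = 24, φ(53) = 52, φ(54) = 18, φ(55) = 40, φ(56) = 24, φ(57) = 36, φ(58) = 28, φ(59) = 58, φ(60) = 16, φ(61) = 60, φ(62) = 30, φ(63) = 36, φ(64) = 32, φ(65) = 48, φ(66) = 20, φ(67) = 66, φ(68) = 32, φ(69) = 44, φ(70) = 24, φ(71) = 70, φ(72) = 24, φ(73) = 72, φ(74) = 36, φ(75) = 40, φ(76) = 36, φ(77) = 60, φ(78) = 24, φ(79) = 78, φ(80) = 32, φ(81) = 54, φ(82) = 40, φ(83) = 82, φ(84) = 24, φ(85) = 64, φ(86) = 42, φ(87) = 56, φ(88) = 40, φ(89) = 88, φ(90) = 24, φ(91) = 72, φ(92) = 44, φ(93) = 60, φ(94) = 46, φ(95) = 72, φ(96) = 32, φ(97) = 96, φ(98) = 42, φ(99) = 60, φ(100) = 40, φ(101) = 100, φ(102) = 32, φ(103) = 102, φ(104) = 48, φ(105) = 48, φ(106) = 52, φ(107) = 106, φ(108) = 36, φ(109) = 108, φ(110) = 40, φ(111) = 72, φ(112) = 48, φ(113) = 112, φ(114) = 36, φ(115) = 88, φ(116) = 56, φ(117) = 72, φ(118) = 58, φ(119) = 96, φ(120) = 32, φ(121) = 110, φ(122) = 60, φ(123) = 80, φ(124) = 60, φ(125) = 100, φ(126) = 36, φ(127) = 126, φ(128) = 64, φ(129) = 84, φ(130) = 48, φ(131) = 130, φ(132) = 40, φ(133) = 108, φ(134) = 66, φ(135) = 72, φ(136) = 64, φ(137) = 136, φ(138) = 44, φ(139) = 138, φ(140) = 48, φ(141) = 92, φ(142) = 70, φ(143) = 120, φ(144) = 48, φ(145) = 112, φ(146) = 72, φ(147) = 84, φ(148) = 72, φ(149) = 148, φ(150) = 40, φ(151) = 150, φ(152) = 72, φ(153) = 96, φ(154) = 60, φ(155) = 120, φ(156) = 48, φ(157) = 156, φ(158) = 78, φ(159) = 104, φ(160) = 64, φ(161) = 132, φ(162) = 54, φ(163) = 162, φ(164) = 80, φ(165) = 80, φ(166) = 82, φ(167) = 166, φ(168) = 48, φ(169) = 156, φ(170) = 64, φ(171) = 108, φ(172) = 84, φ(173) = 172, φ(174) = 56, φ(175) = 120, φ(176) = 80, φ(177) = 116, φ(178) = 88, φ(179) = 178, φ(180) = 48, φ(181) = 180, φ(182) = 72, φ(183) = 120, φ(184) = 88, φ(185) = 144, φ(186) = 60, φ(187) = 160, φ(188) = 92, φ(189) = 108, φ(190) = 72, φ(191) = 190, φ(192) = 64, φ(193) = 192, φ(194) = 96, φ(195) = 96, φ(196) = 84, φ(197) = 196, φ(198) = 60, φ(199) = 198, φ(200) = 80. Summing all 200 values: 12232. (Average order: Σ_{n ≤ x} φ(n) ~ (3/π²) x². For x = 200, (3/π²)·200² ≈ 12158.54.)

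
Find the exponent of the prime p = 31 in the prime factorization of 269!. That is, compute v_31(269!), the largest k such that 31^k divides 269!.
v_31(269!) = 8

Legendre's formula: v_p(n!) = Σ_{k ≥ 1} ⌊n / p^k⌋. For p = 31, n = 269, the terms are:
  ⌊269/31^1⌋ = ⌊269/31⌋ = 8
(the next term ⌊269/31^2⌋ = 0, terminating the sum). Summing: v_31(269!) = 8 = 8.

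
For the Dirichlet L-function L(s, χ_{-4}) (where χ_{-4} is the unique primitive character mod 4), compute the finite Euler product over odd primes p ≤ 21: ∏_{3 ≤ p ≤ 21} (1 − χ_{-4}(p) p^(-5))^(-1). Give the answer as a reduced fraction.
∏ = 8959395755957897476417566375/8993950909687588250159808512

The odd primes p ≤ 21 are [3, 5, 7, 11, 13, 17, 19]. For each, χ(p) = 1 if p ≡ 1 mod 4, χ(p) = −1 if p ≡ 3 mod 4. Taking (1 − χ(p)/p^5)^(-1) = p^5/(p^5 − χ(p)): (1 − (-1)/3^5)^(-1) · (1 − (1)/5^5)^(-1) · (1 − (-1)/7^5)^(-1) · (1 − (-1)/11^5)^(-1) · (1 − (1)/13^5)^(-1) · (1 − (1)/17^5)^(-1) · (1 − (-1)/19^5)^(-1) = 8959395755957897476417566375/8993950909687588250159808512.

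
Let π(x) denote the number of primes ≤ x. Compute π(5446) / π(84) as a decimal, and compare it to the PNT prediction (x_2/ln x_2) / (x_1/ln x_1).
π(5446)/π(84) = 720/23 ≈ 31.3043;  PNT prediction ≈ 33.3926.

π(84) = 23 and π(5446) = 720, so π(5446)/π(84) ≈ 31.3043. The PNT-predicted ratio is (5446/ln(5446)) / (84/ln(84)) ≈ 33.3926. The two agree to within a few percent, as expected.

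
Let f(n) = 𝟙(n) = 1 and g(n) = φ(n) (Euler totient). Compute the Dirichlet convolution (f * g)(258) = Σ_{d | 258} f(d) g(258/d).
(𝟙 * φ)(258) = 258

Divisors of 258: [1, 2, 3, 6, 43, 86, 129, 258]. For each d | 258:
  d = 1: 𝟙(1) · φ(258/1) = 1 · 84 = 84
  d = 2: 𝟙(2) · φ(258/2) = 1 · 84 = 84
  d = 3: 𝟙(3) · φ(258/3) = 1 · 42 = 42
  d = 6: 𝟙(6) · φ(258/6) = 1 · 42 = 42
  d = 43: 𝟙(43) · φ(258/43) = 1 · 2 = 2
  d = 86: 𝟙(86) · φ(258/86) = 1 · 2 = 2
  d = 129: 𝟙(129) · φ(258/129) = 1 · 1 = 1
  d = 258: 𝟙(258) · φ(258/258) = 1 · 1 = 1
Summing: (𝟙 * φ)(258) = 84 + 84 + 42 + 42 + 2 + 2 + 1 + 1 = 258.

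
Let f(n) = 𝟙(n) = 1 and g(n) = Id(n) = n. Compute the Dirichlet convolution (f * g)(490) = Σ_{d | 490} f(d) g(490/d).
(𝟙 * Id)(490) = 1026

Divisors of 490: [1, 2, 5, 7, 10, 14, 35, 49, 70, 98, 245, 490]. For each d | 490:
  d = 1: 𝟙(1) · Id(490/1) = 1 · 490 = 490
  d = 2: 𝟙(2) · Id(490/2) = 1 · 245 = 245
  d = 5: 𝟙(5) · Id(490/5) = 1 · 98 = 98
  d = 7: 𝟙(7) · Id(490/7) = 1 · 70 = 70
  d = 10: 𝟙(10) · Id(490/10) = 1 · 49 = 49
  d = 14: 𝟙(14) · Id(490/14) = 1 · 35 = 35
  d = 35: 𝟙(35) · Id(490/35) = 1 · 14 = 14
  d = 49: 𝟙(49) · Id(490/49) = 1 · 10 = 10
  d = 70: 𝟙(70) · Id(490/70) = 1 · 7 = 7
  d = 98: 𝟙(98) · Id(490/98) = 1 · 5 = 5
  d = 245: 𝟙(245) · Id(490/245) = 1 · 2 = 2
  d = 490: 𝟙(490) · Id(490/490) = 1 · 1 = 1
Summing: (𝟙 * Id)(490) = 490 + 245 + 98 + 70 + 49 + 35 + 14 + 10 + 7 + 5 + 2 + 1 = 1026.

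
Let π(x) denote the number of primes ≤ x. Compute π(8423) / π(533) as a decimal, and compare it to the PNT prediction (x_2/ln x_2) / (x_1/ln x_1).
π(8423)/π(533) = 1053/99 ≈ 10.6364;  PNT prediction ≈ 10.9772.

π(533) = 99 and π(8423) = 1053, so π(8423)/π(533) ≈ 10.6364. The PNT-predicted ratio is (8423/ln(8423)) / (533/ln(533)) ≈ 10.9772. The two agree to within a few percent, as expected.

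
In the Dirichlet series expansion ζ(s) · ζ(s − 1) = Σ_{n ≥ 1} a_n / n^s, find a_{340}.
σ(340) = 756

In the product (Σ m^0/m^s)(Σ k / k^s) = Σ (Σ_{d | n} d) / n^s, the coefficient of 1/n^s is σ(n) = Σ_{d | n} d. For n = 340, divisors are [1, 2, 4, 5, 10, 17, 20, 34, 68, 85, 170, 340]; summing: σ(340) = 756.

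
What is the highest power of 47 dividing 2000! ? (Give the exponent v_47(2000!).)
v_47(2000!) = 42

Legendre's formula: v_p(n!) = Σ_{k ≥ 1} ⌊n / p^k⌋. For p = 47, n = 2000, the terms are:
  ⌊2000/47^1⌋ = ⌊2000/47⌋ = 42
(the next term ⌊2000/47^2⌋ = 0, terminating the sum). Summing: v_47(2000!) = 42 = 42.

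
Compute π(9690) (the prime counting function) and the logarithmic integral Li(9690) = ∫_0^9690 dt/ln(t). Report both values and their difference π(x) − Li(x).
π(9690) = 1196;  Li(9690) ≈ 1212.42;  π(x) − Li(x) ≈ -16.42.

Direct count of primes ≤ 9690 gives π(9690) = 1196. Numerical evaluation of the logarithmic integral gives Li(9690) ≈ 1212.42. The difference π(x) − Li(x) ≈ -16.42 is typically negative for small/moderate x (Li(x) overestimates), though Littlewood's theorem shows this sign changes infinitely often.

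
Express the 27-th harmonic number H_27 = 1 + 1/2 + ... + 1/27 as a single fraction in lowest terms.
H_27 = 312536252003/80313433200

Direct summation: H_27 = 1 + 1/2 + ... + 1/27. The least common denominator is lcm(1, ..., 27) = 80313433200; over this denominator the numerator is 80313433200 + 40156716600 + 26771144400 + 20078358300 + 16062686640 + 13385572200 + 11473347600 + 10039179150 + 8923714800 + 8031343320 + 7301221200 + 6692786100 + 6177956400 + 5736673800 + 5354228880 + 5019589575 + 4724319600 + 4461857400 + 4227022800 + 4015671660 + 3824449200 + 3650610600 + 3491888400 + 3346393050 + 3212537328 + 3088978200 + 2974571600 = 312536252003, so H_27 = 312536252003/80313433200 (already in lowest terms) ≈ 3.89146. (The PNT-adjacent estimate ln(27) + γ ≈ 3.87305 matches within O(1/n).)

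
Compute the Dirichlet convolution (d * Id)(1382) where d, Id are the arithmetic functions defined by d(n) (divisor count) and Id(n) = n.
(d * Id)(1382) = 2772

Divisors of 1382: [1, 2, 691, 1382]. For each d | 1382:
  d = 1: d(1) · Id(1382/1) = 1 · 1382 = 1382
  d = 2: d(2) · Id(1382/2) = 2 · 691 = 1382
  d = 691: d(691) · Id(1382/691) = 2 · 2 = 4
  d = 1382: d(1382) · Id(1382/1382) = 4 · 1 = 4
Summing: (d * Id)(1382) = 1382 + 1382 + 4 + 4 = 2772.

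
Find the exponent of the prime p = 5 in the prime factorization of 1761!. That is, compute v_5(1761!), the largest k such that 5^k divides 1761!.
v_5(1761!) = 438

Legendre's formula: v_p(n!) = Σ_{k ≥ 1} ⌊n / p^k⌋. For p = 5, n = 1761, the terms are:
  ⌊1761/5^1⌋ = ⌊1761/5⌋ = 352
  ⌊1761/5^2⌋ = ⌊1761/25⌋ = 70
  ⌊1761/5^3⌋ = ⌊1761/125⌋ = 14
  ⌊1761/5^4⌋ = ⌊1761/625⌋ = 2
(the next term ⌊1761/5^5⌋ = 0, terminating the sum). Summing: v_5(1761!) = 352 + 70 + 14 + 2 = 438.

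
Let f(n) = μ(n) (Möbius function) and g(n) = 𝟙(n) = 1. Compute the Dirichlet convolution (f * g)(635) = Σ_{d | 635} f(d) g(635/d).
(μ * 𝟙)(635) = 0

Divisors of 635: [1, 5, 127, 635]. For each d | 635:
  d = 1: μ(1) · 𝟙(635/1) = 1 · 1 = 1
  d = 5: μ(5) · 𝟙(635/5) = -1 · 1 = -1
  d = 127: μ(127) · 𝟙(635/127) = -1 · 1 = -1
  d = 635: μ(635) · 𝟙(635/635) = 1 · 1 = 1
Summing: (μ * 𝟙)(635) = 1 + -1 + -1 + 1 = 0.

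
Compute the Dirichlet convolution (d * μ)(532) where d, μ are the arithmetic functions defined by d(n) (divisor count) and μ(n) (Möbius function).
(d * μ)(532) = 1

Divisors of 532: [1, 2, 4, 7, 14, 19, 28, 38, 76, 133, 266, 532]. For each d | 532:
  d = 1: d(1) · μ(532/1) = 1 · 0 = 0
  d = 2: d(2) · μ(532/2) = 2 · -1 = -2
  d = 4: d(4) · μ(532/4) = 3 · 1 = 3
  d = 7: d(7) · μ(532/7) = 2 · 0 = 0
  d = 14: d(14) · μ(532/14) = 4 · 1 = 4
  d = 19: d(19) · μ(532/19) = 2 · 0 = 0
  d = 28: d(28) · μ(532/28) = 6 · -1 = -6
  d = 38: d(38) · μ(532/38) = 4 · 1 = 4
  d = 76: d(76) · μ(532/76) = 6 · -1 = -6
  d = 133: d(133) · μ(532/133) = 4 · 0 = 0
  d = 266: d(266) · μ(532/266) = 8 · -1 = -8
  d = 532: d(532) · μ(532/532) = 12 · 1 = 12
Summing: (d * μ)(532) = 0 + -2 + 3 + 0 + 4 + 0 + -6 + 4 + -6 + 0 + -8 + 12 = 1.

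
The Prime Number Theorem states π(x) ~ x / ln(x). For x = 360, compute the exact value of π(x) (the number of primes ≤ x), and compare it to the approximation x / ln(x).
π(360) = 72;  x/ln(x) ≈ 61.16;  relative error ≈ 15.05%.

Directly count primes up to 360: π(360) = 72. The PNT approximation gives 360/ln(360) ≈ 360/5.88610 ≈ 61.16. Relative error (π(x) − x/ln(x)) / π(x) ≈ 15.05%; the approximation is known to undercount slightly (Li(x) is a better estimate).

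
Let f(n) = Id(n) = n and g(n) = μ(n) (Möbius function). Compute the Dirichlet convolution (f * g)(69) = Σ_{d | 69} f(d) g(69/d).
(Id * μ)(69) = 44

Divisors of 69: [1, 3, 23, 69]. For each d | 69:
  d = 1: Id(1) · μ(69/1) = 1 · 1 = 1
  d = 3: Id(3) · μ(69/3) = 3 · -1 = -3
  d = 23: Id(23) · μ(69/23) = 23 · -1 = -23
  d = 69: Id(69) · μ(69/69) = 69 · 1 = 69
Summing: (Id * μ)(69) = 1 + -3 + -23 + 69 = 44.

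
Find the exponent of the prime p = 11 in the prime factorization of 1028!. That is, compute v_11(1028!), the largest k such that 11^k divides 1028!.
v_11(1028!) = 101

Legendre's formula: v_p(n!) = Σ_{k ≥ 1} ⌊n / p^k⌋. For p = 11, n = 1028, the terms are:
  ⌊1028/11^1⌋ = ⌊1028/11⌋ = 93
  ⌊1028/11^2⌋ = ⌊1028/121⌋ = 8
(the next term ⌊1028/11^3⌋ = 0, terminating the sum). Summing: v_11(1028!) = 93 + 8 = 101.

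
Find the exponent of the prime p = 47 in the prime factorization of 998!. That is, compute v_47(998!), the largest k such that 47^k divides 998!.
v_47(998!) = 21

Legendre's formula: v_p(n!) = Σ_{k ≥ 1} ⌊n / p^k⌋. For p = 47, n = 998, the terms are:
  ⌊998/47^1⌋ = ⌊998/47⌋ = 21
(the next term ⌊998/47^2⌋ = 0, terminating the sum). Summing: v_47(998!) = 21 = 21.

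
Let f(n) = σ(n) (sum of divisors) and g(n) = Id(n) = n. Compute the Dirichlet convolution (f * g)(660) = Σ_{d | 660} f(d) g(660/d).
(σ * Id)(660) = 30107

Divisors of 660: [1, 2, 3, 4, 5, 6, 10, 11, 12, 15, 20, 22, 30, 33, 44, 55, 60, 66, 110, 132, 165, 220, 330, 660]. For each d | 660:
  d = 1: σ(1) · Id(660/1) = 1 · 660 = 660
  d = 2: σ(2) · Id(660/2) = 3 · 330 = 990
  d = 3: σ(3) · Id(660/3) = 4 · 220 = 880
  d = 4: σ(4) · Id(660/4) = 7 · 165 = 1155
  d = 5: σ(5) · Id(660/5) = 6 · 132 = 792
  d = 6: σ(6) · Id(660/6) = 12 · 110 = 1320
  d = 10: σ(10) · Id(660/10) = 18 · 66 = 1188
  d = 11: σ(11) · Id(660/11) = 12 · 60 = 720
  d = 12: σ(12) · Id(660/12) = 28 · 55 = 1540
  d = 15: σ(15) · Id(660/15) = 24 · 44 = 1056
  d = 20: σ(20) · Id(660/20) = 42 · 33 = 1386
  d = 22: σ(22) · Id(660/22) = 36 · 30 = 1080
  d = 30: σ(30) · Id(660/30) = 72 · 22 = 1584
  d = 33: σ(33) · Id(660/33) = 48 · 20 = 960
  d = 44: σ(44) · Id(660/44) = 84 · 15 = 1260
  d = 55: σ(55) · Id(660/55) = 72 · 12 = 864
  d = 60: σ(60) · Id(660/60) = 168 · 11 = 1848
  d = 66: σ(66) · Id(660/66) = 144 · 10 = 1440
  d = 110: σ(110) · Id(660/110) = 216 · 6 = 1296
  d = 132: σ(132) · Id(660/132) = 336 · 5 = 1680
  d = 165: σ(165) · Id(660/165) = 288 · 4 = 1152
  d = 220: σ(220) · Id(660/220) = 504 · 3 = 1512
  d = 330: σ(330) · Id(660/330) = 864 · 2 = 1728
  d = 660: σ(660) · Id(660/660) = 2016 · 1 = 2016
Summing: (σ * Id)(660) = 660 + 990 + 880 + 1155 + 792 + 1320 + 1188 + 720 + 1540 + 1056 + 1386 + 1080 + 1584 + 960 + 1260 + 864 + 1848 + 1440 + 1296 + 1680 + 1152 + 1512 + 1728 + 2016 = 30107.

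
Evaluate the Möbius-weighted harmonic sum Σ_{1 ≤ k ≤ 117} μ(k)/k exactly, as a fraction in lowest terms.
Σ μ(k)/k = -11695632086357284237991577642263648122717789/451572209148822968402074375593480892761066957

Values of μ(k) for 1 ≤ k ≤ 117: μ(1) = 1, μ(2) = -1, μ(3) = -1, μ(5) = -1, μ(6) = 1, μ(7) = -1, μ(10) = 1, μ(11) = -1, μ(13) = -1, μ(14) = 1, μ(15) = 1, μ(17) = -1, μ(19) = -1, μ(21) = 1, μ(22) = 1, μ(23) = -1, μ(26) = 1, μ(29) = -1, μ(30) = -1, μ(31) = -1, μ(33) = 1, μ(34) = 1, μ(35) = 1, μ(37) = -1, μ(38) = 1, μ(39) = 1, μ(41) = -1, μ(42) = -1, μ(43) = -1, μ(46) = 1, μ(47) = -1, μ(51) = 1, μ(53) = -1, μ(55) = 1, μ(57) = 1, μ(58) = 1, μ(59) = -1, μ(61) = -1, μ(62) = 1, μ(65) = 1, μ(66) = -1, μ(67) = -1, μ(69) = 1, μ(70) = -1, μ(71) = -1, μ(73) = -1, μ(74) = 1, μ(77) = 1, μ(78) = -1, μ(79) = -1, μ(82) = 1, μ(83) = -1, μ(85) = 1, μ(86) = 1, μ(87) = 1, μ(89) = -1, μ(91) = 1, μ(93) = 1, μ(94) = 1, μ(95) = 1, μ(97) = -1, μ(101) = -1, μ(102) = -1, μ(103) = -1, μ(105) = -1, μ(106) = 1, μ(107) = -1, μ(109) = -1, μ(110) = -1, μ(111) = 1, μ(113) = -1, μ(114) = -1, μ(115) = 1, with μ = 0 on non-squarefree integers. Summing μ(k)/k for k where μ(k) ≠ 0 gives -11695632086357284237991577642263648122717789/451572209148822968402074375593480892761066957 ≈ -0.0259. (PNT ⟺ this sum → 0 as n → ∞.)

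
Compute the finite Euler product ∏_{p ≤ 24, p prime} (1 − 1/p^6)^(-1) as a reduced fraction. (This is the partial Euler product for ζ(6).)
∏ = 7921457489978054880231124911875/7786417203783354362865572118528

The primes p ≤ 24 are [2, 3, 5, 7, 11, 13, 17, 19, 23]. For each prime, (1 − 1/p^6)^(-1) = p^6 / (p^6 − 1). The product is (1 − 1/2^6)^(-1), (1 − 1/3^6)^(-1), (1 − 1/5^6)^(-1), (1 − 1/7^6)^(-1), (1 − 1/11^6)^(-1), (1 − 1/13^6)^(-1), (1 − 1/17^6)^(-1), (1 − 1/19^6)^(-1), (1 − 1/23^6)^(-1) = ∏ p^6 / (p^6 − 1) = 7921457489978054880231124911875/7786417203783354362865572118528.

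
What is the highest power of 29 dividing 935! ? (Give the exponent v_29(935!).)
v_29(935!) = 33

Legendre's formula: v_p(n!) = Σ_{k ≥ 1} ⌊n / p^k⌋. For p = 29, n = 935, the terms are:
  ⌊935/29^1⌋ = ⌊935/29⌋ = 32
  ⌊935/29^2⌋ = ⌊935/841⌋ = 1
(the next term ⌊935/29^3⌋ = 0, terminating the sum). Summing: v_29(935!) = 32 + 1 = 33.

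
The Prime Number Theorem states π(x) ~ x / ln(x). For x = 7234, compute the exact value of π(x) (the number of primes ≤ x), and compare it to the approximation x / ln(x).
π(7234) = 924;  x/ln(x) ≈ 814.04;  relative error ≈ 11.90%.

Directly count primes up to 7234: π(7234) = 924. The PNT approximation gives 7234/ln(7234) ≈ 7234/8.88655 ≈ 814.04. Relative error (π(x) − x/ln(x)) / π(x) ≈ 11.90%; the approximation is known to undercount slightly (Li(x) is a better estimate).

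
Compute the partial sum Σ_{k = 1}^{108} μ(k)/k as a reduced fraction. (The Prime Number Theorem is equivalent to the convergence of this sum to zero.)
Σ μ(k)/k = -471587355397623908340013564541943736683/61104193276071414630466614650954086866535

Values of μ(k) for 1 ≤ k ≤ 108: μ(1) = 1, μ(2) = -1, μ(3) = -1, μ(5) = -1, μ(6) = 1, μ(7) = -1, μ(10) = 1, μ(11) = -1, μ(13) = -1, μ(14) = 1, μ(15) = 1, μ(17) = -1, μ(19) = -1, μ(21) = 1, μ(22) = 1, μ(23) = -1, μ(26) = 1, μ(29) = -1, μ(30) = -1, μ(31) = -1, μ(33) = 1, μ(34) = 1, μ(35) = 1, μ(37) = -1, μ(38) = 1, μ(39) = 1, μ(41) = -1, μ(42) = -1, μ(43) = -1, μ(46) = 1, μ(47) = -1, μ(51) = 1, μ(53) = -1, μ(55) = 1, μ(57) = 1, μ(58) = 1, μ(59) = -1, μ(61) = -1, μ(62) = 1, μ(65) = 1, μ(66) = -1, μ(67) = -1, μ(69) = 1, μ(70) = -1, μ(71) = -1, μ(73) = -1, μ(74) = 1, μ(77) = 1, μ(78) = -1, μ(79) = -1, μ(82) = 1, μ(83) = -1, μ(85) = 1, μ(86) = 1, μ(87) = 1, μ(89) = -1, μ(91) = 1, μ(93) = 1, μ(94) = 1, μ(95) = 1, μ(97) = -1, μ(101) = -1, μ(102) = -1, μ(103) = -1, μ(105) = -1, μ(106) = 1, μ(107) = -1, with μ = 0 on non-squarefree integers. Summing μ(k)/k for k where μ(k) ≠ 0 gives -471587355397623908340013564541943736683/61104193276071414630466614650954086866535 ≈ -0.0077. (PNT ⟺ this sum → 0 as n → ∞.)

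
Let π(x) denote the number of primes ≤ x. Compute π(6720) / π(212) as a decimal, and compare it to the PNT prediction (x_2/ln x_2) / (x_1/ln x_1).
π(6720)/π(212) = 867/47 ≈ 18.4468;  PNT prediction ≈ 19.2666.

π(212) = 47 and π(6720) = 867, so π(6720)/π(212) ≈ 18.4468. The PNT-predicted ratio is (6720/ln(6720)) / (212/ln(212)) ≈ 19.2666. The two agree to within a few percent, as expected.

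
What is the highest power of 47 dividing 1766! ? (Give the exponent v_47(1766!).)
v_47(1766!) = 37

Legendre's formula: v_p(n!) = Σ_{k ≥ 1} ⌊n / p^k⌋. For p = 47, n = 1766, the terms are:
  ⌊1766/47^1⌋ = ⌊1766/47⌋ = 37
(the next term ⌊1766/47^2⌋ = 0, terminating the sum). Summing: v_47(1766!) = 37 = 37.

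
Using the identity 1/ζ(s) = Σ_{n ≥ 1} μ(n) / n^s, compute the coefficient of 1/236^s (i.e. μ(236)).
μ(236) = 0

Factor n = 236 = 2^2 · 59. μ(n) = 0 if any exponent ≥ 2 (not squarefree); otherwise μ(n) = (−1)^{ω(n)} where ω(n) is the number of distinct prime factors. Applying: μ(236) = 0.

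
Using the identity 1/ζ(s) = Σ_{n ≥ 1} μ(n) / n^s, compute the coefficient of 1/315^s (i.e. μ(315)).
μ(315) = 0

Factor n = 315 = 3^2 · 5 · 7. μ(n) = 0 if any exponent ≥ 2 (not squarefree); otherwise μ(n) = (−1)^{ω(n)} where ω(n) is the number of distinct prime factors. Applying: μ(315) = 0.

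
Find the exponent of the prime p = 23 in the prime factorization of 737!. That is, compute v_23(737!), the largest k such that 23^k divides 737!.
v_23(737!) = 33

Legendre's formula: v_p(n!) = Σ_{k ≥ 1} ⌊n / p^k⌋. For p = 23, n = 737, the terms are:
  ⌊737/23^1⌋ = ⌊737/23⌋ = 32
  ⌊737/23^2⌋ = ⌊737/529⌋ = 1
(the next term ⌊737/23^3⌋ = 0, terminating the sum). Summing: v_23(737!) = 32 + 1 = 33.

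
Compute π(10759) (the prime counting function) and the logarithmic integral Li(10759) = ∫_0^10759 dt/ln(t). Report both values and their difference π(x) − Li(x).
π(10759) = 1311;  Li(10759) ≈ 1328.22;  π(x) − Li(x) ≈ -17.22.

Direct count of primes ≤ 10759 gives π(10759) = 1311. Numerical evaluation of the logarithmic integral gives Li(10759) ≈ 1328.22. The difference π(x) − Li(x) ≈ -17.22 is typically negative for small/moderate x (Li(x) overestimates), though Littlewood's theorem shows this sign changes infinitely often.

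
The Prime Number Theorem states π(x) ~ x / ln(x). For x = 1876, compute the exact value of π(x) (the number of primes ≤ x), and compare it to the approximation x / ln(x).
π(1876) = 287;  x/ln(x) ≈ 248.91;  relative error ≈ 13.27%.

Directly count primes up to 1876: π(1876) = 287. The PNT approximation gives 1876/ln(1876) ≈ 1876/7.53690 ≈ 248.91. Relative error (π(x) − x/ln(x)) / π(x) ≈ 13.27%; the approximation is known to undercount slightly (Li(x) is a better estimate).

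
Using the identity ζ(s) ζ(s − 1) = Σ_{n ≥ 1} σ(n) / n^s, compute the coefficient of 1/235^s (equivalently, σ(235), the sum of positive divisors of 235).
σ(235) = 288

In the product (Σ m^0/m^s)(Σ k / k^s) = Σ (Σ_{d | n} d) / n^s, the coefficient of 1/n^s is σ(n) = Σ_{d | n} d. For n = 235, divisors are [1, 5, 47, 235]; summing: σ(235) = 288.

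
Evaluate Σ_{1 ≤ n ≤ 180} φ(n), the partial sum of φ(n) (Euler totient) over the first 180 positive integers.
Σ_{n ≤ 180} φ(n) = 9880

Compute φ(n) for each 1 ≤ n ≤ 180: φ(1) = 1, φ(2) = 1, φ(3) = 2, φ(4) = 2, φ(5) = 4, φ(6) = 2, φ(7) = 6, φ(8) = 4, φ(9) = 6, φ(10) = 4, φ(11) = 10, φ(12) = 4, φ(13) = 12, φ(14) = 6, φ(15) = 8, φ(16) = 8, φ(17) = 16, φ(18) = 6, φ(19) = 18, φ(20) = 8, φ(21) = 12, φ(22) = 10, φ(23) = 22, φ(24) = 8, φ(25) = 20, φ(26) = 12, φ(27) = 18, φ(28) = 12, φ(29) = 28, φ(30) = 8, φ(31) = 30, φ(32) = 16, φ(33) = 20, φ(34) = 16, φ(35) = 24, φ(36) = 12, φ(37) = 36, φ(38) = 18, φ(39) = 24, φ(40) = 16, φ(41) = 40, φ(42) = 12, φ(43) = 42, φ(44) = 20, φ(45) = 24, φ(46) = 22, φ(47) = 46, φ(48) = 16, φ(49) = 42, φ(50) = 20, φ(51) = 32, φ(52) = 24, φ(53) = 52, φ(54) = 18, φ(55) = 40, φ(56) = 24, φ(57) = 36, φ(58) = 28, φ(59) = 58, φ(60) = 16, φ(61) = 60, φ(62) = 30, φ(63) = 36, φ(64) = 32, φ(65) = 48, φ(66) = 20, φ(67) = 66, φ(68) = 32, φ(69) = 44, φ(70) = 24, φ(71) = 70, φ(72) = 24, φ(73) = 72, φ(74) = 36, φ(75) = 40, φ(76) = 36, φ(77) = 60, φ(78) = 24, φ(79) = 78, φ(80) = 32, φ(81) = 54, φ(82) = 40, φ(83) = 82, φ(84) = 24, φ(85) = 64, φ(86) = 42, φ(87) = 56, φ(88) = 40, φ(89) = 88, φ(90) = 24, φ(91) = 72, φ(92) = 44, φ(93) = 60, φ(94) = 46, φ(95) = 72, φ(96) = 32, φ(97) = 96, φ(98) = 42, φ(99) = 60, φ(100) = 40, φ(101) = 100, φ(102) = 32, φ(103) = 102, φ(104) = 48, φ(105) = 48, φ(106) = 52, φ(107) = 106, φ(108) = 36, φ(109) = 108, φ(110) = 40, φ(111) = 72, φ(112) = 48, φ(113) = 112, φ(114) = 36, φ(115) = 88, φ(116) = 56, φ(117) = 72, φ(118) = 58, φ(119) = 96, φ(120) = 32, φ(121) = 110, φ(122) = 60, φ(123) = 80, φ(124) = 60, φ(125) = 100, φ(126) = 36, φ(127) = 126, φ(128) = 64, φ(129) = 84, φ(130) = 48, φ(131) = 130, φ(132) = 40, φ(133) = 108, φ(134) = 66, φ(135) = 72, φ(136) = 64, φ(137) = 136, φ(138) = 44, φ(139) = 138, φ(140) = 48, φ(141) = 92, φ(142) = 70, φ(143) = 120, φ(144) = 48, φ(145) = 112, φ(146) = 72, φ(147) = 84, φ(148) = 72, φ(149) = 148, φ(150) = 40, φ(151) = 150, φ(152) = 72, φ(153) = 96, φ(154) = 60, φ(155) = 120, φ(156) = 48, φ(157) = 156, φ(158) = 78, φ(159) = 104, φ(160) = 64, φ(161) = 132, φ(162) = 54, φ(163) = 162, φ(164) = 80, φ(165) = 80, φ(166) = 82, φ(167) = 166, φ(168) = 48, φ(169) = 156, φ(170) = 64, φ(171) = 108, φ(172) = 84, φ(173) = 172, φ(174) = 56, φ(175) = 120, φ(176) = 80, φ(177) = 116, φ(178) = 88, φ(179) = 178, φ(180) = 48. Summing all 180 values: 9880. (Average order: Σ_{n ≤ x} φ(n) ~ (3/π²) x². For x = 180, (3/π²)·180² ≈ 9848.42.)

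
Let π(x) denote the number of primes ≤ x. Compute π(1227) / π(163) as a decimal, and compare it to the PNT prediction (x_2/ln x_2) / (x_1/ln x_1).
π(1227)/π(163) = 200/38 ≈ 5.2632;  PNT prediction ≈ 5.3912.

π(163) = 38 and π(1227) = 200, so π(1227)/π(163) ≈ 5.2632. The PNT-predicted ratio is (1227/ln(1227)) / (163/ln(163)) ≈ 5.3912. The two agree to within a few percent, as expected.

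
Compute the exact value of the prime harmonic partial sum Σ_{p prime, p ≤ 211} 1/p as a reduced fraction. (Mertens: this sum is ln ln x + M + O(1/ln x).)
Σ 1/p = 3215488142498485484492183158345029261034221047849345857469577412562094716564064084247/1645783550795210387735581011435590727981167322669649249414629852197255934130751870910

π(211) = 47, so the primes ≤ 211 are [2, 3, 5, 7, 11, 13, 17, 19, 23, 29, 31, 37, 41, 43, 47, 53, 59, 61, 67, 71, 73, 79, 83, 89, 97, 101, 103, 107, 109, 113, 127, 131, 137, 139, 149, 151, 157, 163, 167, 173, 179, 181, 191, 193, 197, 199, 211]. Summing 1/p over these primes: 3215488142498485484492183158345029261034221047849345857469577412562094716564064084247/1645783550795210387735581011435590727981167322669649249414629852197255934130751870910 ≈ 1.9538. Mertens estimate ln ln(211) + 0.2615 ≈ 1.9389.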